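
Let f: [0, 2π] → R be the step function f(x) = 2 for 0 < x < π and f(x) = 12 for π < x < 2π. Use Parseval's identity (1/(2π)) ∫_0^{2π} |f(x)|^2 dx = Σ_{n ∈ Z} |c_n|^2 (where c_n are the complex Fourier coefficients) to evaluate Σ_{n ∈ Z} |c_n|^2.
Σ |c_n|^2 = 74

Parseval equates the L^2 energy of f (normalised by 1/(2π)) with the ℓ^2 sum of its Fourier coefficients: (1/(2π)) ∫_0^{2π} |f|^2 = Σ |c_n|^2.
Compute the left side: (1/(2π)) [∫_0^π 2^2 dx + ∫_π^{2π} 12^2 dx] = (1/(2π)) · (4π + 144π) = (4 + 144)/2 = 74.
So Σ_{n ∈ Z} |c_n|^2 = 74.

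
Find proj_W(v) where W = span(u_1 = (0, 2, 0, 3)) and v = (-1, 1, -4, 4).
proj_W(v) = (0, 28/13, 0, 42/13)

Set up U = [u_1 | ... | u_1] ∈ R^(4×1). The projector onto W = col(U) is P = U (U^T U)^(-1) U^T.
Compute U^T U =
  [13],
and U^T v = (14).
Solve U^T U · c = U^T v for the coefficients: c = (14/13). The projection is proj_W(v) = U c.
Check: (v - proj_W(v)) · u_1 = 0  (should be 0).
Result: proj_W(v) = (0, 28/13, 0, 42/13).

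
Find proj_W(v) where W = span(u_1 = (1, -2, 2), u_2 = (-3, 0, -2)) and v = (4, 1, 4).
proj_W(v) = (80/17, 5/17, 50/17)

Set up U = [u_1 | ... | u_2] ∈ R^(3×2). The projector onto W = col(U) is P = U (U^T U)^(-1) U^T.
Compute U^T U =
  [9, -7]
  [-7, 13],
and U^T v = (10, -20).
Solve U^T U · c = U^T v for the coefficients: c = (-5/34, -55/34). The projection is proj_W(v) = U c.
Check: (v - proj_W(v)) · u_1 = 0  (should be 0).
Check: (v - proj_W(v)) · u_2 = 0  (should be 0).
Result: proj_W(v) = (80/17, 5/17, 50/17).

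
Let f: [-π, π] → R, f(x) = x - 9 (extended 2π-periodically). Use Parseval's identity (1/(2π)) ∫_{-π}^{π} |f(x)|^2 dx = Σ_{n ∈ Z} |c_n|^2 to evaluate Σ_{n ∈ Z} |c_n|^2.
Σ |c_n|^2 = π^2/3 + 81

Expand and integrate term by term over [-π, π]:
  ∫ (x)^2 dx = 1·(2π^3/3); ∫ 2·1·(-9)·x dx = 0 (odd integrand); ∫ (-9)^2 dx = 81·2π.
So (1/(2π)) ∫_{-π}^{π} (x - 9)^2 dx = 1π^2/3 + 81 = π^2/3 + 81.
Parseval ⇒ Σ |c_n|^2 = π^2/3 + 81.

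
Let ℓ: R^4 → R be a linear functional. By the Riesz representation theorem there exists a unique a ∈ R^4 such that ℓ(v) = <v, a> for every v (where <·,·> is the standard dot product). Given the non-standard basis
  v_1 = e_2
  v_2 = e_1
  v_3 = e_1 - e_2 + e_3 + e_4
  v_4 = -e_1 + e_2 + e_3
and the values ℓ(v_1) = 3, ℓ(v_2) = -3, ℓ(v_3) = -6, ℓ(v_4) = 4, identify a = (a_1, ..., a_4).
a = (-3, 3, -2, 2)

Write a = (a_1, ..., a_4) in the standard basis. For each basis vector v_i, ℓ(v_i) = <v_i, a> is a linear equation in the a_j's. Collect the n equations into a matrix system V a = ℓ, where row i of V is v_i (expressed in the standard basis). Since V is invertible (lower-triangular with 1s on the diagonal, up to permutation), solve by back-substitution:
  V =
[[0, 1, 0, 0],
 [1, 0, 0, 0],
 [1, -1, 1, 1],
 [-1, 1, 1, 0]]
  V a = (3, -3, -6, 4)
Solving gives a = (-3, 3, -2, 2).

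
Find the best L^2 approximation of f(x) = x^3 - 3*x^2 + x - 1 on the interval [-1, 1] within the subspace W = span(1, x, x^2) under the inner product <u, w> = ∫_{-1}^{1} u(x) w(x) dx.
g(x) = -3*x^2 + 8*x/5 - 1

The best approximation g ∈ W is the orthogonal projection of f onto W. Writing g = a_0 + a_1 x + a_2 x^2, the coefficients solve the normal equations G · a = b where
  G_{ij} = <φ_i, φ_j> and b_i = <f, φ_i>, with φ_0 = 1, φ_1 = x, φ_2 = x^2.
G =
  [2, 0, 2/3]
  [0, 2/3, 0]
  [2/3, 0, 2/5],
b = (-4, 16/15, -28/15).
Solving gives a_0 = -1, a_1 = 8/5, a_2 = -3, so
  g(x) = -3*x^2 + 8*x/5 - 1.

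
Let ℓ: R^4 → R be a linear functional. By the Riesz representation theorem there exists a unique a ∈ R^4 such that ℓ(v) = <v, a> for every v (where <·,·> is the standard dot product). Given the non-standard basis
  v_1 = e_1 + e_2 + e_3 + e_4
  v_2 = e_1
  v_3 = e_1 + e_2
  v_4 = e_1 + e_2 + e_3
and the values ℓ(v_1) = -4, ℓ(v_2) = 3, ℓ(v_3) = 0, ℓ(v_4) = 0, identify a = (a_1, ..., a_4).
a = (3, -3, 0, -4)

Write a = (a_1, ..., a_4) in the standard basis. For each basis vector v_i, ℓ(v_i) = <v_i, a> is a linear equation in the a_j's. Collect the n equations into a matrix system V a = ℓ, where row i of V is v_i (expressed in the standard basis). Since V is invertible (lower-triangular with 1s on the diagonal, up to permutation), solve by back-substitution:
  V =
[[1, 1, 1, 1],
 [1, 0, 0, 0],
 [1, 1, 0, 0],
 [1, 1, 1, 0]]
  V a = (-4, 3, 0, 0)
Solving gives a = (3, -3, 0, -4).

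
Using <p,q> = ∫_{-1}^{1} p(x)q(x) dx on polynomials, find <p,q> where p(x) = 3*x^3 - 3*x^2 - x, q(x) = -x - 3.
<p,q> = 82/15

Expand the product: p(x)·q(x) = -3*x^4 - 6*x^3 + 10*x^2 + 3*x.
∫_{-1}^{1} of each monomial x^k gives [2/(k+1) if k even, 0 if k odd]. Integrating term-by-term (or equivalently evaluating the antiderivative F(x) = -3*x^5/5 - 3*x^4/2 + 10*x^3/3 + 3*x^2/2 at the endpoints):
  F(1) − F(−1) = 41/15 − (-41/15) = 82/15.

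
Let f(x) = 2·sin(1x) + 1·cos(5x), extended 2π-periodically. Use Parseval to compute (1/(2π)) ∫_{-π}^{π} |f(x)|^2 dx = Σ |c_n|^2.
Σ |c_n|^2 = 5/2

Expand |f|^2 and use orthogonality of {sin(nx), cos(mx)} on [-π, π]:
  ∫_{-π}^{π} sin(nx)^2 dx = π, ∫ cos(mx)^2 dx = π, and cross terms integrate to 0.
So ∫_{-π}^{π} f(x)^2 dx = 2^2 · π + 1^2 · π = (4 + 1)π.
Divide by 2π: (4 + 1)/2 = 5/2.
By Parseval, this equals Σ |c_n|^2.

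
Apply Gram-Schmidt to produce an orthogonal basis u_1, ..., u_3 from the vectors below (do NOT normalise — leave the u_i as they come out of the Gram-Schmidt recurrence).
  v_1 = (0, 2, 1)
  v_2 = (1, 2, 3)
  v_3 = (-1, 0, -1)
Orthogonal basis:
  u_1 = (0, 2, 1)
  u_2 = (1, -4/5, 8/5)
  u_3 = (-8/21, -2/21, 4/21)

Apply the Gram-Schmidt recurrence
  u_1 = v_1
  u_i = v_i − Σ_{j<i} ((v_i · u_j) / (u_j · u_j)) · u_j.

Step by step this gives:
  u_1 = (0, 2, 1)
  u_2 = (1, -4/5, 8/5)
  u_3 = (-8/21, -2/21, 4/21)

Orthogonality check:
  u_2 · u_1 = 0 (should be 0)
  u_3 · u_1 = 0 (should be 0)
  u_3 · u_2 = 0 (should be 0)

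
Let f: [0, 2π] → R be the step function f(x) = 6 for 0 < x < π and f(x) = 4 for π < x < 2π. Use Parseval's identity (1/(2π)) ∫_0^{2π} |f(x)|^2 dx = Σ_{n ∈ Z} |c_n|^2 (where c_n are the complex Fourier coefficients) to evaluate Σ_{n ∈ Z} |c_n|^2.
Σ |c_n|^2 = 26

Parseval equates the L^2 energy of f (normalised by 1/(2π)) with the ℓ^2 sum of its Fourier coefficients: (1/(2π)) ∫_0^{2π} |f|^2 = Σ |c_n|^2.
Compute the left side: (1/(2π)) [∫_0^π 6^2 dx + ∫_π^{2π} 4^2 dx] = (1/(2π)) · (36π + 16π) = (36 + 16)/2 = 26.
So Σ_{n ∈ Z} |c_n|^2 = 26.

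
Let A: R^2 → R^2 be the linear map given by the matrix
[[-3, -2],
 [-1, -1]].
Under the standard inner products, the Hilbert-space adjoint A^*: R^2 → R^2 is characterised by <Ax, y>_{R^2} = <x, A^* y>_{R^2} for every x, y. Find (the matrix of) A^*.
A^* = A^T =
[[-3, -1],
 [-2, -1]]

For real matrices with standard dot products, the defining identity <Ax, y> = <x, A^* y> gives (Ax)^T y = x^T (A^*) y, i.e. x^T A^T y = x^T (A^*) y. Since this holds for all x, y, we must have A^* = A^T. Therefore
A^* =
[[-3, -1],
 [-2, -1]].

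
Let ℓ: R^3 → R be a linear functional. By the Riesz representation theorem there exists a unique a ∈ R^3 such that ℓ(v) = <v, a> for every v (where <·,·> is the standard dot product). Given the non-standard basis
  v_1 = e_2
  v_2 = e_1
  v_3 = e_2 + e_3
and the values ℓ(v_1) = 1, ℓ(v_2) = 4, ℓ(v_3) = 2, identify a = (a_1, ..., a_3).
a = (4, 1, 1)

Write a = (a_1, ..., a_3) in the standard basis. For each basis vector v_i, ℓ(v_i) = <v_i, a> is a linear equation in the a_j's. Collect the n equations into a matrix system V a = ℓ, where row i of V is v_i (expressed in the standard basis). Since V is invertible (lower-triangular with 1s on the diagonal, up to permutation), solve by back-substitution:
  V =
[[0, 1, 0],
 [1, 0, 0],
 [0, 1, 1]]
  V a = (1, 4, 2)
Solving gives a = (4, 1, 1).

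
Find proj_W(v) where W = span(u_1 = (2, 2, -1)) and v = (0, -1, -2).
proj_W(v) = (0, 0, 0)

Set up U = [u_1 | ... | u_1] ∈ R^(3×1). The projector onto W = col(U) is P = U (U^T U)^(-1) U^T.
Compute U^T U =
  [9],
and U^T v = (0).
Solve U^T U · c = U^T v for the coefficients: c = (0). The projection is proj_W(v) = U c.
Check: (v - proj_W(v)) · u_1 = 0  (should be 0).
Result: proj_W(v) = (0, 0, 0).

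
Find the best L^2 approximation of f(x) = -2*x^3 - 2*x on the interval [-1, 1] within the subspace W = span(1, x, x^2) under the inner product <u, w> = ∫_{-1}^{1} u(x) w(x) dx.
g(x) = -16*x/5

The best approximation g ∈ W is the orthogonal projection of f onto W. Writing g = a_0 + a_1 x + a_2 x^2, the coefficients solve the normal equations G · a = b where
  G_{ij} = <φ_i, φ_j> and b_i = <f, φ_i>, with φ_0 = 1, φ_1 = x, φ_2 = x^2.
G =
  [2, 0, 2/3]
  [0, 2/3, 0]
  [2/3, 0, 2/5],
b = (0, -32/15, 0).
Solving gives a_0 = 0, a_1 = -16/5, a_2 = 0, so
  g(x) = -16*x/5.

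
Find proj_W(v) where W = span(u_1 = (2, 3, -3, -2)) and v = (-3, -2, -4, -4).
proj_W(v) = (8/13, 12/13, -12/13, -8/13)

Set up U = [u_1 | ... | u_1] ∈ R^(4×1). The projector onto W = col(U) is P = U (U^T U)^(-1) U^T.
Compute U^T U =
  [26],
and U^T v = (8).
Solve U^T U · c = U^T v for the coefficients: c = (4/13). The projection is proj_W(v) = U c.
Check: (v - proj_W(v)) · u_1 = 0  (should be 0).
Result: proj_W(v) = (8/13, 12/13, -12/13, -8/13).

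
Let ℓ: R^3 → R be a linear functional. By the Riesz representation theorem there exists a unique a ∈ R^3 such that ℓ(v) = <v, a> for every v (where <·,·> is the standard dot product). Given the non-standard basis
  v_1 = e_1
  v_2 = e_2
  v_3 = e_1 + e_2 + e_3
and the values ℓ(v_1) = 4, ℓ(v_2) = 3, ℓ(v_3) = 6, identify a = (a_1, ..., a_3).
a = (4, 3, -1)

Write a = (a_1, ..., a_3) in the standard basis. For each basis vector v_i, ℓ(v_i) = <v_i, a> is a linear equation in the a_j's. Collect the n equations into a matrix system V a = ℓ, where row i of V is v_i (expressed in the standard basis). Since V is invertible (lower-triangular with 1s on the diagonal, up to permutation), solve by back-substitution:
  V =
[[1, 0, 0],
 [0, 1, 0],
 [1, 1, 1]]
  V a = (4, 3, 6)
Solving gives a = (4, 3, -1).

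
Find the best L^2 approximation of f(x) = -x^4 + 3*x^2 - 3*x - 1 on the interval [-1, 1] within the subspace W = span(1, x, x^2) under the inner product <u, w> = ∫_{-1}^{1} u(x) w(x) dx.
g(x) = 15*x^2/7 - 3*x - 32/35

The best approximation g ∈ W is the orthogonal projection of f onto W. Writing g = a_0 + a_1 x + a_2 x^2, the coefficients solve the normal equations G · a = b where
  G_{ij} = <φ_i, φ_j> and b_i = <f, φ_i>, with φ_0 = 1, φ_1 = x, φ_2 = x^2.
G =
  [2, 0, 2/3]
  [0, 2/3, 0]
  [2/3, 0, 2/5],
b = (-2/5, -2, 26/105).
Solving gives a_0 = -32/35, a_1 = -3, a_2 = 15/7, so
  g(x) = 15*x^2/7 - 3*x - 32/35.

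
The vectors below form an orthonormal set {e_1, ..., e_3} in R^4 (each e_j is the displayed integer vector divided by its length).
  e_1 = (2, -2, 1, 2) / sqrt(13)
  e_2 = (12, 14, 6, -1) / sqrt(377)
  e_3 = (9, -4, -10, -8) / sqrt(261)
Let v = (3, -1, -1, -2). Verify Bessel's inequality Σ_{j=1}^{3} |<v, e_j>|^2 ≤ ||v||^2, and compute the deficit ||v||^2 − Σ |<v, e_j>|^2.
Σ |<v, e_j>|^2 = 14; ||v||^2 = 15; deficit = 1

Write each e_j = u_j / sqrt(<u_j, u_j>) where u_j is the displayed integer vector. Then <v, e_j> = <v, u_j> / sqrt(<u_j, u_j>), so |<v, e_j>|^2 = <v, u_j>^2 / <u_j, u_j>.
Coefficients: <v, e_1> = 3/sqrt(13), <v, e_2> = 18/sqrt(377), <v, e_3> = 57/sqrt(261).
Square and sum: Σ |<v, e_j>|^2 = 14.
Compute ||v||^2 = v·v = 15.
Deficit = 15 − 14 = 1 ≥ 0, confirming Bessel's inequality. (The deficit equals ||v − Σ <v,e_j> e_j||^2, the squared distance from v to span{e_j}.)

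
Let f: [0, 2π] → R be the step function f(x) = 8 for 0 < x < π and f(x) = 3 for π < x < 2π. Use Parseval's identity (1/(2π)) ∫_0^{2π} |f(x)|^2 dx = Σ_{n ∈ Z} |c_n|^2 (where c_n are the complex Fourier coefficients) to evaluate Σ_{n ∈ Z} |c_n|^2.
Σ |c_n|^2 = 73/2

Parseval equates the L^2 energy of f (normalised by 1/(2π)) with the ℓ^2 sum of its Fourier coefficients: (1/(2π)) ∫_0^{2π} |f|^2 = Σ |c_n|^2.
Compute the left side: (1/(2π)) [∫_0^π 8^2 dx + ∫_π^{2π} 3^2 dx] = (1/(2π)) · (64π + 9π) = (64 + 9)/2 = 73/2.
So Σ_{n ∈ Z} |c_n|^2 = 73/2.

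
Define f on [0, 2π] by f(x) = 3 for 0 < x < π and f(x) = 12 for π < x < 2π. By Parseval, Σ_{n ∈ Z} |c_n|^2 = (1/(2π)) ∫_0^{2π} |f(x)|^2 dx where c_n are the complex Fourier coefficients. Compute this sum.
Σ |c_n|^2 = 153/2

Parseval equates the L^2 energy of f (normalised by 1/(2π)) with the ℓ^2 sum of its Fourier coefficients: (1/(2π)) ∫_0^{2π} |f|^2 = Σ |c_n|^2.
Compute the left side: (1/(2π)) [∫_0^π 3^2 dx + ∫_π^{2π} 12^2 dx] = (1/(2π)) · (9π + 144π) = (9 + 144)/2 = 153/2.
So Σ_{n ∈ Z} |c_n|^2 = 153/2.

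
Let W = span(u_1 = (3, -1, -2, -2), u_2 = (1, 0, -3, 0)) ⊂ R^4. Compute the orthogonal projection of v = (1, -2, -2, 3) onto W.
proj_W(v) = (0, 1/3, -7/3, 2/3)

Set up U = [u_1 | ... | u_2] ∈ R^(4×2). The projector onto W = col(U) is P = U (U^T U)^(-1) U^T.
Compute U^T U =
  [18, 9]
  [9, 10],
and U^T v = (3, 7).
Solve U^T U · c = U^T v for the coefficients: c = (-1/3, 1). The projection is proj_W(v) = U c.
Check: (v - proj_W(v)) · u_1 = 0  (should be 0).
Check: (v - proj_W(v)) · u_2 = 0  (should be 0).
Result: proj_W(v) = (0, 1/3, -7/3, 2/3).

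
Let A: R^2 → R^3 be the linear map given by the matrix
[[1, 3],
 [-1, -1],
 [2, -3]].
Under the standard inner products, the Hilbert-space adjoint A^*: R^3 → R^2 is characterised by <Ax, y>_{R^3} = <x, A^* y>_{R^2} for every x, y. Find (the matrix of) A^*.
A^* = A^T =
[[1, -1, 2],
 [3, -1, -3]]

For real matrices with standard dot products, the defining identity <Ax, y> = <x, A^* y> gives (Ax)^T y = x^T (A^*) y, i.e. x^T A^T y = x^T (A^*) y. Since this holds for all x, y, we must have A^* = A^T. Therefore
A^* =
[[1, -1, 2],
 [3, -1, -3]].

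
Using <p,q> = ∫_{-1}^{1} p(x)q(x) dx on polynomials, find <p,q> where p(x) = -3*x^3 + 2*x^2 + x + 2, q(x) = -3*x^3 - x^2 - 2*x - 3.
<p,q> = -1648/105

Expand the product: p(x)·q(x) = 9*x^6 - 3*x^5 + x^4 - 2*x^3 - 10*x^2 - 7*x - 6.
∫_{-1}^{1} of each monomial x^k gives [2/(k+1) if k even, 0 if k odd]. Integrating term-by-term (or equivalently evaluating the antiderivative F(x) = 9*x^7/7 - x^6/2 + x^5/5 - x^4/2 - 10*x^3/3 - 7*x^2/2 - 6*x at the endpoints):
  F(1) − F(−1) = -2593/210 − (703/210) = -1648/105.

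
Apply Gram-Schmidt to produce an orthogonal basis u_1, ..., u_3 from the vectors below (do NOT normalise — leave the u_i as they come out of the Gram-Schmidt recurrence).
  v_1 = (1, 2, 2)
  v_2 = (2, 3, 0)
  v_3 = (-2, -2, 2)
Orthogonal basis:
  u_1 = (1, 2, 2)
  u_2 = (10/9, 11/9, -16/9)
  u_3 = (-12/53, 8/53, -2/53)

Apply the Gram-Schmidt recurrence
  u_1 = v_1
  u_i = v_i − Σ_{j<i} ((v_i · u_j) / (u_j · u_j)) · u_j.

Step by step this gives:
  u_1 = (1, 2, 2)
  u_2 = (10/9, 11/9, -16/9)
  u_3 = (-12/53, 8/53, -2/53)

Orthogonality check:
  u_2 · u_1 = 0 (should be 0)
  u_3 · u_1 = 0 (should be 0)
  u_3 · u_2 = 0 (should be 0)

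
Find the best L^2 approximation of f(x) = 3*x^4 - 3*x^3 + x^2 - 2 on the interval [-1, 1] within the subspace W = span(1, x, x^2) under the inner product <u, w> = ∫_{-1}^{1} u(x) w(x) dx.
g(x) = 25*x^2/7 - 9*x/5 - 79/35

The best approximation g ∈ W is the orthogonal projection of f onto W. Writing g = a_0 + a_1 x + a_2 x^2, the coefficients solve the normal equations G · a = b where
  G_{ij} = <φ_i, φ_j> and b_i = <f, φ_i>, with φ_0 = 1, φ_1 = x, φ_2 = x^2.
G =
  [2, 0, 2/3]
  [0, 2/3, 0]
  [2/3, 0, 2/5],
b = (-32/15, -6/5, -8/105).
Solving gives a_0 = -79/35, a_1 = -9/5, a_2 = 25/7, so
  g(x) = 25*x^2/7 - 9*x/5 - 79/35.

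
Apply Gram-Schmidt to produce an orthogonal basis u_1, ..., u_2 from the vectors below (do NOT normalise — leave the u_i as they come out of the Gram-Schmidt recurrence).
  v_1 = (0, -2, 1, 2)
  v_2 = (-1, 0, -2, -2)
Orthogonal basis:
  u_1 = (0, -2, 1, 2)
  u_2 = (-1, -4/3, -4/3, -2/3)

Apply the Gram-Schmidt recurrence
  u_1 = v_1
  u_i = v_i − Σ_{j<i} ((v_i · u_j) / (u_j · u_j)) · u_j.

Step by step this gives:
  u_1 = (0, -2, 1, 2)
  u_2 = (-1, -4/3, -4/3, -2/3)

Orthogonality check:
  u_2 · u_1 = 0 (should be 0)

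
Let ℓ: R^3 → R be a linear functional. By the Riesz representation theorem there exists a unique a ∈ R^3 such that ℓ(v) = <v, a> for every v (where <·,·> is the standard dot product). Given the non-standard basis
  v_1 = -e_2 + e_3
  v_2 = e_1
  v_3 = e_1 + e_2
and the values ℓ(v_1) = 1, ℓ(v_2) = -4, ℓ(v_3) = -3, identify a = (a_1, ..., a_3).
a = (-4, 1, 2)

Write a = (a_1, ..., a_3) in the standard basis. For each basis vector v_i, ℓ(v_i) = <v_i, a> is a linear equation in the a_j's. Collect the n equations into a matrix system V a = ℓ, where row i of V is v_i (expressed in the standard basis). Since V is invertible (lower-triangular with 1s on the diagonal, up to permutation), solve by back-substitution:
  V =
[[0, -1, 1],
 [1, 0, 0],
 [1, 1, 0]]
  V a = (1, -4, -3)
Solving gives a = (-4, 1, 2).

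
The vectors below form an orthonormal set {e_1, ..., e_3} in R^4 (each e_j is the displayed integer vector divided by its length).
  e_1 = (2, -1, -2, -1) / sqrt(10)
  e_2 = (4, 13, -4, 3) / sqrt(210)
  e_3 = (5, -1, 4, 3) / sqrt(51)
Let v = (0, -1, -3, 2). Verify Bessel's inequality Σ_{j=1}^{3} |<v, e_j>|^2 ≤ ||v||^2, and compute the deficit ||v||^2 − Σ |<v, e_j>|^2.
Σ |<v, e_j>|^2 = 370/119; ||v||^2 = 14; deficit = 1296/119

Write each e_j = u_j / sqrt(<u_j, u_j>) where u_j is the displayed integer vector. Then <v, e_j> = <v, u_j> / sqrt(<u_j, u_j>), so |<v, e_j>|^2 = <v, u_j>^2 / <u_j, u_j>.
Coefficients: <v, e_1> = 5/sqrt(10), <v, e_2> = 5/sqrt(210), <v, e_3> = -5/sqrt(51).
Square and sum: Σ |<v, e_j>|^2 = 370/119.
Compute ||v||^2 = v·v = 14.
Deficit = 14 − 370/119 = 1296/119 ≥ 0, confirming Bessel's inequality. (The deficit equals ||v − Σ <v,e_j> e_j||^2, the squared distance from v to span{e_j}.)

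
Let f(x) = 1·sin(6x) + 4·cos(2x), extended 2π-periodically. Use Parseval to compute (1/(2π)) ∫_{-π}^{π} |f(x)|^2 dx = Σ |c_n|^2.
Σ |c_n|^2 = 17/2

Expand |f|^2 and use orthogonality of {sin(nx), cos(mx)} on [-π, π]:
  ∫_{-π}^{π} sin(nx)^2 dx = π, ∫ cos(mx)^2 dx = π, and cross terms integrate to 0.
So ∫_{-π}^{π} f(x)^2 dx = 1^2 · π + 4^2 · π = (1 + 16)π.
Divide by 2π: (1 + 16)/2 = 17/2.
By Parseval, this equals Σ |c_n|^2.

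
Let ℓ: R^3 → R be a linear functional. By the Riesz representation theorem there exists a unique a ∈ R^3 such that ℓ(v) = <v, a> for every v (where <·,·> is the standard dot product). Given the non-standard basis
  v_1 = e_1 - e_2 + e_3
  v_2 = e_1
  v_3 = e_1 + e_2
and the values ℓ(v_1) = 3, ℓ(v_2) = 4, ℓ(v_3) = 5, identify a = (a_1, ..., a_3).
a = (4, 1, 0)

Write a = (a_1, ..., a_3) in the standard basis. For each basis vector v_i, ℓ(v_i) = <v_i, a> is a linear equation in the a_j's. Collect the n equations into a matrix system V a = ℓ, where row i of V is v_i (expressed in the standard basis). Since V is invertible (lower-triangular with 1s on the diagonal, up to permutation), solve by back-substitution:
  V =
[[1, -1, 1],
 [1, 0, 0],
 [1, 1, 0]]
  V a = (3, 4, 5)
Solving gives a = (4, 1, 0).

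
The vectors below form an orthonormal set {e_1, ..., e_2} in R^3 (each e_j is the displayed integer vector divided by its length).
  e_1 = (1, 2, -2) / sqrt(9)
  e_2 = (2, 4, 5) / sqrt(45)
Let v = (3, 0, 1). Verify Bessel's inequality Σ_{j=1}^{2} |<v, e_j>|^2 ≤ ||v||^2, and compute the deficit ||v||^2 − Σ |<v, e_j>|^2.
Σ |<v, e_j>|^2 = 14/5; ||v||^2 = 10; deficit = 36/5

Write each e_j = u_j / sqrt(<u_j, u_j>) where u_j is the displayed integer vector. Then <v, e_j> = <v, u_j> / sqrt(<u_j, u_j>), so |<v, e_j>|^2 = <v, u_j>^2 / <u_j, u_j>.
Coefficients: <v, e_1> = 1/sqrt(9), <v, e_2> = 11/sqrt(45).
Square and sum: Σ |<v, e_j>|^2 = 14/5.
Compute ||v||^2 = v·v = 10.
Deficit = 10 − 14/5 = 36/5 ≥ 0, confirming Bessel's inequality. (The deficit equals ||v − Σ <v,e_j> e_j||^2, the squared distance from v to span{e_j}.)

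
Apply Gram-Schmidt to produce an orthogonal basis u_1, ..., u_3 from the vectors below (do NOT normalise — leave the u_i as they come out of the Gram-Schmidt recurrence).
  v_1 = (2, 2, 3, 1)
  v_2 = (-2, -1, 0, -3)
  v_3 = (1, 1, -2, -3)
Orthogonal basis:
  u_1 = (2, 2, 3, 1)
  u_2 = (-1, 0, 3/2, -5/2)
  u_3 = (329/171, 14/9, -98/57, -308/171)

Apply the Gram-Schmidt recurrence
  u_1 = v_1
  u_i = v_i − Σ_{j<i} ((v_i · u_j) / (u_j · u_j)) · u_j.

Step by step this gives:
  u_1 = (2, 2, 3, 1)
  u_2 = (-1, 0, 3/2, -5/2)
  u_3 = (329/171, 14/9, -98/57, -308/171)

Orthogonality check:
  u_2 · u_1 = 0 (should be 0)
  u_3 · u_1 = 0 (should be 0)
  u_3 · u_2 = 0 (should be 0)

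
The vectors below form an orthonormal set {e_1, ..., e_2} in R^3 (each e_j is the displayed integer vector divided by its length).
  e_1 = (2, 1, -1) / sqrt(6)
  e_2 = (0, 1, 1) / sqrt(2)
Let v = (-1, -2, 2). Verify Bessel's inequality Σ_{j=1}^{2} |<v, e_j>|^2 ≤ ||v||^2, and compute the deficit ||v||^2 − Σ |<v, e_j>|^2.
Σ |<v, e_j>|^2 = 6; ||v||^2 = 9; deficit = 3

Write each e_j = u_j / sqrt(<u_j, u_j>) where u_j is the displayed integer vector. Then <v, e_j> = <v, u_j> / sqrt(<u_j, u_j>), so |<v, e_j>|^2 = <v, u_j>^2 / <u_j, u_j>.
Coefficients: <v, e_1> = -6/sqrt(6), <v, e_2> = 0/sqrt(2).
Square and sum: Σ |<v, e_j>|^2 = 6.
Compute ||v||^2 = v·v = 9.
Deficit = 9 − 6 = 3 ≥ 0, confirming Bessel's inequality. (The deficit equals ||v − Σ <v,e_j> e_j||^2, the squared distance from v to span{e_j}.)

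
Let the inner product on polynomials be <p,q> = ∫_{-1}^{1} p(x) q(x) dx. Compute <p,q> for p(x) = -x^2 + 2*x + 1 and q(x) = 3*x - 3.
<p,q> = 0

Expand the product: p(x)·q(x) = -3*x^3 + 9*x^2 - 3*x - 3.
∫_{-1}^{1} of each monomial x^k gives [2/(k+1) if k even, 0 if k odd]. Integrating term-by-term (or equivalently evaluating the antiderivative F(x) = -3*x^4/4 + 3*x^3 - 3*x^2/2 - 3*x at the endpoints):
  F(1) − F(−1) = -9/4 − (-9/4) = 0.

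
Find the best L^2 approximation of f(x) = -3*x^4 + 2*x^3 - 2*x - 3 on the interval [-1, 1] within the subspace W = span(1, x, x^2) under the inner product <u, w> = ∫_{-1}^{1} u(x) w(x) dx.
g(x) = -18*x^2/7 - 4*x/5 - 96/35

The best approximation g ∈ W is the orthogonal projection of f onto W. Writing g = a_0 + a_1 x + a_2 x^2, the coefficients solve the normal equations G · a = b where
  G_{ij} = <φ_i, φ_j> and b_i = <f, φ_i>, with φ_0 = 1, φ_1 = x, φ_2 = x^2.
G =
  [2, 0, 2/3]
  [0, 2/3, 0]
  [2/3, 0, 2/5],
b = (-36/5, -8/15, -20/7).
Solving gives a_0 = -96/35, a_1 = -4/5, a_2 = -18/7, so
  g(x) = -18*x^2/7 - 4*x/5 - 96/35.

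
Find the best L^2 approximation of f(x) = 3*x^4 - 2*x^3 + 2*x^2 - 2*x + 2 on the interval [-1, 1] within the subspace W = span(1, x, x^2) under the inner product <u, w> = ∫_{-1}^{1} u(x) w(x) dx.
g(x) = 32*x^2/7 - 16*x/5 + 61/35

The best approximation g ∈ W is the orthogonal projection of f onto W. Writing g = a_0 + a_1 x + a_2 x^2, the coefficients solve the normal equations G · a = b where
  G_{ij} = <φ_i, φ_j> and b_i = <f, φ_i>, with φ_0 = 1, φ_1 = x, φ_2 = x^2.
G =
  [2, 0, 2/3]
  [0, 2/3, 0]
  [2/3, 0, 2/5],
b = (98/15, -32/15, 314/105).
Solving gives a_0 = 61/35, a_1 = -16/5, a_2 = 32/7, so
  g(x) = 32*x^2/7 - 16*x/5 + 61/35.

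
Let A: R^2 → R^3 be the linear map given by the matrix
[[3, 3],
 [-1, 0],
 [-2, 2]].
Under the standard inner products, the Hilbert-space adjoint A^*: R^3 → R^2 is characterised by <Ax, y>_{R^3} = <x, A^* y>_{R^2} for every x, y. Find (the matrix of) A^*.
A^* = A^T =
[[3, -1, -2],
 [3, 0, 2]]

For real matrices with standard dot products, the defining identity <Ax, y> = <x, A^* y> gives (Ax)^T y = x^T (A^*) y, i.e. x^T A^T y = x^T (A^*) y. Since this holds for all x, y, we must have A^* = A^T. Therefore
A^* =
[[3, -1, -2],
 [3, 0, 2]].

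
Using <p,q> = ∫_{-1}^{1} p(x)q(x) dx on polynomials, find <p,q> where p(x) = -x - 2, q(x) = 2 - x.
<p,q> = -22/3

Expand the product: p(x)·q(x) = x^2 - 4.
∫_{-1}^{1} of each monomial x^k gives [2/(k+1) if k even, 0 if k odd]. Integrating term-by-term (or equivalently evaluating the antiderivative F(x) = x^3/3 - 4*x at the endpoints):
  F(1) − F(−1) = -11/3 − (11/3) = -22/3.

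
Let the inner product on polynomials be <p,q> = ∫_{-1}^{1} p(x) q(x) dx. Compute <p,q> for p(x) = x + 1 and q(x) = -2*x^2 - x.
<p,q> = -2

Expand the product: p(x)·q(x) = -2*x^3 - 3*x^2 - x.
∫_{-1}^{1} of each monomial x^k gives [2/(k+1) if k even, 0 if k odd]. Integrating term-by-term (or equivalently evaluating the antiderivative F(x) = -x^4/2 - x^3 - x^2/2 at the endpoints):
  F(1) − F(−1) = -2 − (0) = -2.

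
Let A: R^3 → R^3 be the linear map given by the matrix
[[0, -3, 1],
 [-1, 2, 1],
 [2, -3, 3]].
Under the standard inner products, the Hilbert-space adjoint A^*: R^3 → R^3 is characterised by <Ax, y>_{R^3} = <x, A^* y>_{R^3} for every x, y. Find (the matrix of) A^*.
A^* = A^T =
[[0, -1, 2],
 [-3, 2, -3],
 [1, 1, 3]]

For real matrices with standard dot products, the defining identity <Ax, y> = <x, A^* y> gives (Ax)^T y = x^T (A^*) y, i.e. x^T A^T y = x^T (A^*) y. Since this holds for all x, y, we must have A^* = A^T. Therefore
A^* =
[[0, -1, 2],
 [-3, 2, -3],
 [1, 1, 3]].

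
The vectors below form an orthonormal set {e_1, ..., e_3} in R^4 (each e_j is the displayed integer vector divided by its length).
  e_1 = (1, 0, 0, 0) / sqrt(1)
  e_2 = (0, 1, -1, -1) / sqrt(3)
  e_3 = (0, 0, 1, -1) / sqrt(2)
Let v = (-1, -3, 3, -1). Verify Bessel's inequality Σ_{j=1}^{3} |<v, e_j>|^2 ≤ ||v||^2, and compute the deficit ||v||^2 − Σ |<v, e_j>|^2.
Σ |<v, e_j>|^2 = 52/3; ||v||^2 = 20; deficit = 8/3

Write each e_j = u_j / sqrt(<u_j, u_j>) where u_j is the displayed integer vector. Then <v, e_j> = <v, u_j> / sqrt(<u_j, u_j>), so |<v, e_j>|^2 = <v, u_j>^2 / <u_j, u_j>.
Coefficients: <v, e_1> = -1/sqrt(1), <v, e_2> = -5/sqrt(3), <v, e_3> = 4/sqrt(2).
Square and sum: Σ |<v, e_j>|^2 = 52/3.
Compute ||v||^2 = v·v = 20.
Deficit = 20 − 52/3 = 8/3 ≥ 0, confirming Bessel's inequality. (The deficit equals ||v − Σ <v,e_j> e_j||^2, the squared distance from v to span{e_j}.)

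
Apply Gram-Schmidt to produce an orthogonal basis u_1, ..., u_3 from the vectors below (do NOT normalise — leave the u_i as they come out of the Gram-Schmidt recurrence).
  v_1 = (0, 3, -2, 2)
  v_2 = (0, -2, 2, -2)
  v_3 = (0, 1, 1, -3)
Orthogonal basis:
  u_1 = (0, 3, -2, 2)
  u_2 = (0, 8/17, 6/17, -6/17)
  u_3 = (0, 0, -1, -1)

Apply the Gram-Schmidt recurrence
  u_1 = v_1
  u_i = v_i − Σ_{j<i} ((v_i · u_j) / (u_j · u_j)) · u_j.

Step by step this gives:
  u_1 = (0, 3, -2, 2)
  u_2 = (0, 8/17, 6/17, -6/17)
  u_3 = (0, 0, -1, -1)

Orthogonality check:
  u_2 · u_1 = 0 (should be 0)
  u_3 · u_1 = 0 (should be 0)
  u_3 · u_2 = 0 (should be 0)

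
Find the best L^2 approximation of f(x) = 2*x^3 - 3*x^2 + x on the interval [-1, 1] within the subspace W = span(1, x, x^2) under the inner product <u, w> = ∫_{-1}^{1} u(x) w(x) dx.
g(x) = -3*x^2 + 11*x/5

The best approximation g ∈ W is the orthogonal projection of f onto W. Writing g = a_0 + a_1 x + a_2 x^2, the coefficients solve the normal equations G · a = b where
  G_{ij} = <φ_i, φ_j> and b_i = <f, φ_i>, with φ_0 = 1, φ_1 = x, φ_2 = x^2.
G =
  [2, 0, 2/3]
  [0, 2/3, 0]
  [2/3, 0, 2/5],
b = (-2, 22/15, -6/5).
Solving gives a_0 = 0, a_1 = 11/5, a_2 = -3, so
  g(x) = -3*x^2 + 11*x/5.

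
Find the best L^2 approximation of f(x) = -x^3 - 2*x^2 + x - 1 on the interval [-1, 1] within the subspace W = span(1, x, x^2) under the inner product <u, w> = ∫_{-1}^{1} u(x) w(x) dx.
g(x) = -2*x^2 + 2*x/5 - 1

The best approximation g ∈ W is the orthogonal projection of f onto W. Writing g = a_0 + a_1 x + a_2 x^2, the coefficients solve the normal equations G · a = b where
  G_{ij} = <φ_i, φ_j> and b_i = <f, φ_i>, with φ_0 = 1, φ_1 = x, φ_2 = x^2.
G =
  [2, 0, 2/3]
  [0, 2/3, 0]
  [2/3, 0, 2/5],
b = (-10/3, 4/15, -22/15).
Solving gives a_0 = -1, a_1 = 2/5, a_2 = -2, so
  g(x) = -2*x^2 + 2*x/5 - 1.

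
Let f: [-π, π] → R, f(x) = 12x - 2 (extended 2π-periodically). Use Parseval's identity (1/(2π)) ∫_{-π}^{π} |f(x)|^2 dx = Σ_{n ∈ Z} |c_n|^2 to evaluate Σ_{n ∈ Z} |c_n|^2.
Σ |c_n|^2 = 48π^2 + 4

Expand and integrate term by term over [-π, π]:
  ∫ (12x)^2 dx = 144·(2π^3/3); ∫ 2·12·(-2)·x dx = 0 (odd integrand); ∫ (-2)^2 dx = 4·2π.
So (1/(2π)) ∫_{-π}^{π} (12x - 2)^2 dx = 144π^2/3 + 4 = 48π^2 + 4.
Parseval ⇒ Σ |c_n|^2 = 48π^2 + 4.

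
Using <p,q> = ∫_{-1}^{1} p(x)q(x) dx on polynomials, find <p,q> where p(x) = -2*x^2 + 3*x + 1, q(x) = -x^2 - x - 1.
<p,q> = -38/15

Expand the product: p(x)·q(x) = 2*x^4 - x^3 - 2*x^2 - 4*x - 1.
∫_{-1}^{1} of each monomial x^k gives [2/(k+1) if k even, 0 if k odd]. Integrating term-by-term (or equivalently evaluating the antiderivative F(x) = 2*x^5/5 - x^4/4 - 2*x^3/3 - 2*x^2 - x at the endpoints):
  F(1) − F(−1) = -211/60 − (-59/60) = -38/15.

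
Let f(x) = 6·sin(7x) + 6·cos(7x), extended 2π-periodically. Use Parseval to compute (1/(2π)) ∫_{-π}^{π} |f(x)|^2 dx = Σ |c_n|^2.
Σ |c_n|^2 = 36

Expand |f|^2 and use orthogonality of {sin(nx), cos(mx)} on [-π, π]:
  ∫_{-π}^{π} sin(nx)^2 dx = π, ∫ cos(mx)^2 dx = π, and cross terms integrate to 0.
So ∫_{-π}^{π} f(x)^2 dx = 6^2 · π + 6^2 · π = (36 + 36)π.
Divide by 2π: (36 + 36)/2 = 36.
By Parseval, this equals Σ |c_n|^2.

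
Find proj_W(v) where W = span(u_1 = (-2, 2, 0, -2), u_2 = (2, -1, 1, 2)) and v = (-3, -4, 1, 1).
proj_W(v) = (1/5, -8/5, -7/5, 1/5)

Set up U = [u_1 | ... | u_2] ∈ R^(4×2). The projector onto W = col(U) is P = U (U^T U)^(-1) U^T.
Compute U^T U =
  [12, -10]
  [-10, 10],
and U^T v = (-4, 1).
Solve U^T U · c = U^T v for the coefficients: c = (-3/2, -7/5). The projection is proj_W(v) = U c.
Check: (v - proj_W(v)) · u_1 = 0  (should be 0).
Check: (v - proj_W(v)) · u_2 = 0  (should be 0).
Result: proj_W(v) = (1/5, -8/5, -7/5, 1/5).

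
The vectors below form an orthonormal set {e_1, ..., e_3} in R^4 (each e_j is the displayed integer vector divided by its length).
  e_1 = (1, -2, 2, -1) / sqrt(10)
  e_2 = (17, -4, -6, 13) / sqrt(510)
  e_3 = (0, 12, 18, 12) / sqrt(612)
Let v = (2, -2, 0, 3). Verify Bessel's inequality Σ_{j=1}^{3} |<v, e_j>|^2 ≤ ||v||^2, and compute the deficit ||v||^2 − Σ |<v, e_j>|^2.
Σ |<v, e_j>|^2 = 14; ||v||^2 = 17; deficit = 3

Write each e_j = u_j / sqrt(<u_j, u_j>) where u_j is the displayed integer vector. Then <v, e_j> = <v, u_j> / sqrt(<u_j, u_j>), so |<v, e_j>|^2 = <v, u_j>^2 / <u_j, u_j>.
Coefficients: <v, e_1> = 3/sqrt(10), <v, e_2> = 81/sqrt(510), <v, e_3> = 12/sqrt(612).
Square and sum: Σ |<v, e_j>|^2 = 14.
Compute ||v||^2 = v·v = 17.
Deficit = 17 − 14 = 3 ≥ 0, confirming Bessel's inequality. (The deficit equals ||v − Σ <v,e_j> e_j||^2, the squared distance from v to span{e_j}.)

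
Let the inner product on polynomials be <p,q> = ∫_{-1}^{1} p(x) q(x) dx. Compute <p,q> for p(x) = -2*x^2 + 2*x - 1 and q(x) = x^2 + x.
<p,q> = -2/15

Expand the product: p(x)·q(x) = -2*x^4 + x^2 - x.
∫_{-1}^{1} of each monomial x^k gives [2/(k+1) if k even, 0 if k odd]. Integrating term-by-term (or equivalently evaluating the antiderivative F(x) = -2*x^5/5 + x^3/3 - x^2/2 at the endpoints):
  F(1) − F(−1) = -17/30 − (-13/30) = -2/15.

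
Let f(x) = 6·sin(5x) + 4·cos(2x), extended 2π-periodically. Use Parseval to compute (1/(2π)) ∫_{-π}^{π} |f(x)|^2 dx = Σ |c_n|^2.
Σ |c_n|^2 = 26

Expand |f|^2 and use orthogonality of {sin(nx), cos(mx)} on [-π, π]:
  ∫_{-π}^{π} sin(nx)^2 dx = π, ∫ cos(mx)^2 dx = π, and cross terms integrate to 0.
So ∫_{-π}^{π} f(x)^2 dx = 6^2 · π + 4^2 · π = (36 + 16)π.
Divide by 2π: (36 + 16)/2 = 26.
By Parseval, this equals Σ |c_n|^2.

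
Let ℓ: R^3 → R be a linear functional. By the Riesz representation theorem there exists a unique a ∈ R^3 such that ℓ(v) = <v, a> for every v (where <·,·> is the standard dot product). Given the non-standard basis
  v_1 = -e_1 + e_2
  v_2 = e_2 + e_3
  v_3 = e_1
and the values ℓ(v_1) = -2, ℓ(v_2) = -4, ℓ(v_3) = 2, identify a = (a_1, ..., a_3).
a = (2, 0, -4)

Write a = (a_1, ..., a_3) in the standard basis. For each basis vector v_i, ℓ(v_i) = <v_i, a> is a linear equation in the a_j's. Collect the n equations into a matrix system V a = ℓ, where row i of V is v_i (expressed in the standard basis). Since V is invertible (lower-triangular with 1s on the diagonal, up to permutation), solve by back-substitution:
  V =
[[-1, 1, 0],
 [0, 1, 1],
 [1, 0, 0]]
  V a = (-2, -4, 2)
Solving gives a = (2, 0, -4).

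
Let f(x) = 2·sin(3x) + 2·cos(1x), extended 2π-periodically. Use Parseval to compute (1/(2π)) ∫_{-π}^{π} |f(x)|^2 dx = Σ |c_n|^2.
Σ |c_n|^2 = 4

Expand |f|^2 and use orthogonality of {sin(nx), cos(mx)} on [-π, π]:
  ∫_{-π}^{π} sin(nx)^2 dx = π, ∫ cos(mx)^2 dx = π, and cross terms integrate to 0.
So ∫_{-π}^{π} f(x)^2 dx = 2^2 · π + 2^2 · π = (4 + 4)π.
Divide by 2π: (4 + 4)/2 = 4.
By Parseval, this equals Σ |c_n|^2.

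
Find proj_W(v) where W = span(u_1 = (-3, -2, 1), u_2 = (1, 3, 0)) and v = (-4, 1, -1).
proj_W(v) = (-176/59, 39/59, 81/59)

Set up U = [u_1 | ... | u_2] ∈ R^(3×2). The projector onto W = col(U) is P = U (U^T U)^(-1) U^T.
Compute U^T U =
  [14, -9]
  [-9, 10],
and U^T v = (9, -1).
Solve U^T U · c = U^T v for the coefficients: c = (81/59, 67/59). The projection is proj_W(v) = U c.
Check: (v - proj_W(v)) · u_1 = 0  (should be 0).
Check: (v - proj_W(v)) · u_2 = 0  (should be 0).
Result: proj_W(v) = (-176/59, 39/59, 81/59).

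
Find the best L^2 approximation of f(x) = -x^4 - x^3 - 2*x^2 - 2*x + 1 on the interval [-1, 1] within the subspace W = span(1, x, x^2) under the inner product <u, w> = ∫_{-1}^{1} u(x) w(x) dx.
g(x) = -20*x^2/7 - 13*x/5 + 38/35

The best approximation g ∈ W is the orthogonal projection of f onto W. Writing g = a_0 + a_1 x + a_2 x^2, the coefficients solve the normal equations G · a = b where
  G_{ij} = <φ_i, φ_j> and b_i = <f, φ_i>, with φ_0 = 1, φ_1 = x, φ_2 = x^2.
G =
  [2, 0, 2/3]
  [0, 2/3, 0]
  [2/3, 0, 2/5],
b = (4/15, -26/15, -44/105).
Solving gives a_0 = 38/35, a_1 = -13/5, a_2 = -20/7, so
  g(x) = -20*x^2/7 - 13*x/5 + 38/35.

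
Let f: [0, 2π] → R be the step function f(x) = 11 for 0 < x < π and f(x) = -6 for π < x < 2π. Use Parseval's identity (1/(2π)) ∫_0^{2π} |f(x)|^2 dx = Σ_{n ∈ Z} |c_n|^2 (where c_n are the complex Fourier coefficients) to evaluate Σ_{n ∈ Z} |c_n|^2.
Σ |c_n|^2 = 157/2

Parseval equates the L^2 energy of f (normalised by 1/(2π)) with the ℓ^2 sum of its Fourier coefficients: (1/(2π)) ∫_0^{2π} |f|^2 = Σ |c_n|^2.
Compute the left side: (1/(2π)) [∫_0^π 11^2 dx + ∫_π^{2π} (-6)^2 dx] = (1/(2π)) · (121π + 36π) = (121 + 36)/2 = 157/2.
So Σ_{n ∈ Z} |c_n|^2 = 157/2.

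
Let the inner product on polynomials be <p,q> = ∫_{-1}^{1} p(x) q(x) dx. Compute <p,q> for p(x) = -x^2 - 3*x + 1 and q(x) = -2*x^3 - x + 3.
<p,q> = 42/5

Expand the product: p(x)·q(x) = 2*x^5 + 6*x^4 - x^3 - 10*x + 3.
∫_{-1}^{1} of each monomial x^k gives [2/(k+1) if k even, 0 if k odd]. Integrating term-by-term (or equivalently evaluating the antiderivative F(x) = x^6/3 + 6*x^5/5 - x^4/4 - 5*x^2 + 3*x at the endpoints):
  F(1) − F(−1) = -43/60 − (-547/60) = 42/5.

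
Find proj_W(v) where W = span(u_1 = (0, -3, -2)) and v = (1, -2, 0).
proj_W(v) = (0, -18/13, -12/13)

Set up U = [u_1 | ... | u_1] ∈ R^(3×1). The projector onto W = col(U) is P = U (U^T U)^(-1) U^T.
Compute U^T U =
  [13],
and U^T v = (6).
Solve U^T U · c = U^T v for the coefficients: c = (6/13). The projection is proj_W(v) = U c.
Check: (v - proj_W(v)) · u_1 = 0  (should be 0).
Result: proj_W(v) = (0, -18/13, -12/13).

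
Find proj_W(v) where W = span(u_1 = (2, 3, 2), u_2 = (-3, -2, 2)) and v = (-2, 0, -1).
proj_W(v) = (-8/9, -10/9, -4/9)

Set up U = [u_1 | ... | u_2] ∈ R^(3×2). The projector onto W = col(U) is P = U (U^T U)^(-1) U^T.
Compute U^T U =
  [17, -8]
  [-8, 17],
and U^T v = (-6, 4).
Solve U^T U · c = U^T v for the coefficients: c = (-14/45, 4/45). The projection is proj_W(v) = U c.
Check: (v - proj_W(v)) · u_1 = 0  (should be 0).
Check: (v - proj_W(v)) · u_2 = 0  (should be 0).
Result: proj_W(v) = (-8/9, -10/9, -4/9).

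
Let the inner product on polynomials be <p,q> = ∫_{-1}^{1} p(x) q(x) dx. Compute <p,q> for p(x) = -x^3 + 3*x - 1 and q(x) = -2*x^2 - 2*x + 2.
<p,q> = -88/15

Expand the product: p(x)·q(x) = 2*x^5 + 2*x^4 - 8*x^3 - 4*x^2 + 8*x - 2.
∫_{-1}^{1} of each monomial x^k gives [2/(k+1) if k even, 0 if k odd]. Integrating term-by-term (or equivalently evaluating the antiderivative F(x) = x^6/3 + 2*x^5/5 - 2*x^4 - 4*x^3/3 + 4*x^2 - 2*x at the endpoints):
  F(1) − F(−1) = -3/5 − (79/15) = -88/15.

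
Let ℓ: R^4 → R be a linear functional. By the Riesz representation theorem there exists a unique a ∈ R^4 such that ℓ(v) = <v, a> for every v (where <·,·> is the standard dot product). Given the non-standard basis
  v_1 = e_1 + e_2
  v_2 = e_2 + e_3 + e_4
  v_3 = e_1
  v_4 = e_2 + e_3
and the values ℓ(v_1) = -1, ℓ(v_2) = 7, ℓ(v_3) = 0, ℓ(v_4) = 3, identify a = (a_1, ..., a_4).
a = (0, -1, 4, 4)

Write a = (a_1, ..., a_4) in the standard basis. For each basis vector v_i, ℓ(v_i) = <v_i, a> is a linear equation in the a_j's. Collect the n equations into a matrix system V a = ℓ, where row i of V is v_i (expressed in the standard basis). Since V is invertible (lower-triangular with 1s on the diagonal, up to permutation), solve by back-substitution:
  V =
[[1, 1, 0, 0],
 [0, 1, 1, 1],
 [1, 0, 0, 0],
 [0, 1, 1, 0]]
  V a = (-1, 7, 0, 3)
Solving gives a = (0, -1, 4, 4).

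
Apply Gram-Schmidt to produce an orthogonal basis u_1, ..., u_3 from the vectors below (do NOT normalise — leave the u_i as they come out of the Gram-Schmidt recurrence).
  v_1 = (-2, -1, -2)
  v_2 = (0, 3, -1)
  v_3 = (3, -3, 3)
Orthogonal basis:
  u_1 = (-2, -1, -2)
  u_2 = (-2/9, 26/9, -11/9)
  u_3 = (63/89, -18/89, -54/89)

Apply the Gram-Schmidt recurrence
  u_1 = v_1
  u_i = v_i − Σ_{j<i} ((v_i · u_j) / (u_j · u_j)) · u_j.

Step by step this gives:
  u_1 = (-2, -1, -2)
  u_2 = (-2/9, 26/9, -11/9)
  u_3 = (63/89, -18/89, -54/89)

Orthogonality check:
  u_2 · u_1 = 0 (should be 0)
  u_3 · u_1 = 0 (should be 0)
  u_3 · u_2 = 0 (should be 0)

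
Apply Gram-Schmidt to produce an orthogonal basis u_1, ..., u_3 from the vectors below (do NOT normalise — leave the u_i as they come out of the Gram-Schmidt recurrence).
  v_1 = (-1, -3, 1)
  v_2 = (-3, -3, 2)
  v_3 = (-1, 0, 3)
Orthogonal basis:
  u_1 = (-1, -3, 1)
  u_2 = (-19/11, 9/11, 8/11)
  u_3 = (45/46, 15/46, 45/23)

Apply the Gram-Schmidt recurrence
  u_1 = v_1
  u_i = v_i − Σ_{j<i} ((v_i · u_j) / (u_j · u_j)) · u_j.

Step by step this gives:
  u_1 = (-1, -3, 1)
  u_2 = (-19/11, 9/11, 8/11)
  u_3 = (45/46, 15/46, 45/23)

Orthogonality check:
  u_2 · u_1 = 0 (should be 0)
  u_3 · u_1 = 0 (should be 0)
  u_3 · u_2 = 0 (should be 0)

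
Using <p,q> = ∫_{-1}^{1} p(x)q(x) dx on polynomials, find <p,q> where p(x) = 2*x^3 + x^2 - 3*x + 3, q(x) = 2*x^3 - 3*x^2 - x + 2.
<p,q> = 638/105

Expand the product: p(x)·q(x) = 4*x^6 - 4*x^5 - 11*x^4 + 18*x^3 - 4*x^2 - 9*x + 6.
∫_{-1}^{1} of each monomial x^k gives [2/(k+1) if k even, 0 if k odd]. Integrating term-by-term (or equivalently evaluating the antiderivative F(x) = 4*x^7/7 - 2*x^6/3 - 11*x^5/5 + 9*x^4/2 - 4*x^3/3 - 9*x^2/2 + 6*x at the endpoints):
  F(1) − F(−1) = 83/35 − (-389/105) = 638/105.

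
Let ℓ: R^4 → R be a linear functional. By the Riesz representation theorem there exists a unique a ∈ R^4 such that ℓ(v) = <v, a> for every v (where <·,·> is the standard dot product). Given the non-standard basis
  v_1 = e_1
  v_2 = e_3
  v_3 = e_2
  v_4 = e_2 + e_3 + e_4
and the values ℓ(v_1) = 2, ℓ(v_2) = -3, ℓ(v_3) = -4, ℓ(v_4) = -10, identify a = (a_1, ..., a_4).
a = (2, -4, -3, -3)

Write a = (a_1, ..., a_4) in the standard basis. For each basis vector v_i, ℓ(v_i) = <v_i, a> is a linear equation in the a_j's. Collect the n equations into a matrix system V a = ℓ, where row i of V is v_i (expressed in the standard basis). Since V is invertible (lower-triangular with 1s on the diagonal, up to permutation), solve by back-substitution:
  V =
[[1, 0, 0, 0],
 [0, 0, 1, 0],
 [0, 1, 0, 0],
 [0, 1, 1, 1]]
  V a = (2, -3, -4, -10)
Solving gives a = (2, -4, -3, -3).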